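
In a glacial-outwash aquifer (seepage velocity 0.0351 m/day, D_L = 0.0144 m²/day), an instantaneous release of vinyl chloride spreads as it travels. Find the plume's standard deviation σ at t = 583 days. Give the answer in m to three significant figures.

4.10 m

Dispersive spreading gives a Gaussian with σ² = 2Dt; advection only shifts the center.
σ = √(2 × 0.0144 × 583) = 4.10 m.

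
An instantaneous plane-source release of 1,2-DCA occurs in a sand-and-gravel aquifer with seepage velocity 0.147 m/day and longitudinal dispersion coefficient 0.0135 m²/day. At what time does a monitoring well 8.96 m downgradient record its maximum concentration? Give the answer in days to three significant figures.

60.3 days

For the 1D instantaneous-source solution, setting ∂C/∂t = 0 at fixed x gives v²t² + 2Dt − x² = 0, so t = (√(D² + v²x²) − D)/v².
√(D² + v²x²) = √(0.0135² + 0.147² × 8.96²) = 1.317; v² = 0.021609.
t = (1.317 − 0.0135)/0.021609 = 60.3 days (vs. the pure-advection estimate x/v = 61.0 d).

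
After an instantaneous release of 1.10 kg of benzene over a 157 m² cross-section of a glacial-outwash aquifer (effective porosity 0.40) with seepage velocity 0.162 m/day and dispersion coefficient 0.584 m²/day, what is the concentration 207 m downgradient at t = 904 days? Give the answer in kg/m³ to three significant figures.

For an instantaneous plane source, C(x,t) = M/(n_e·A·√(4πDt)) · exp(−(x−vt)²/(4Dt)), with n_e·A the pore (flow) area.
Plume center vt = 0.162 × 904 = 146.448 m, so the well at 207 m is 60.552 m downgradient of the peak.
√(4πDt) = 81.45 m, giving peak height M/(n_e·A·√(4πDt)) = 1.10/(0.40 × 157 × 81.45) = 0.0002151 kg/m³.
(x−vt)²/(4Dt) = (60.552)²/(4 × 0.584 × 904) = 1.736; exp(−1.736) = 0.1762.
C = 0.0002151 × 0.1762 = 3.79e-05 kg/m³.

3.79e-05 kg/m³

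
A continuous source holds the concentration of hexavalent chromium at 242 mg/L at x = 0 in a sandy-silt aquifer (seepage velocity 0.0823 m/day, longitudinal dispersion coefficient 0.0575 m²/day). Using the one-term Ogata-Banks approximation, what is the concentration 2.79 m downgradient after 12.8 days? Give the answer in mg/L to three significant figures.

For a continuous step input, C/C₀ ≈ ½·erfc((x−vt)/(2√(Dt))).
vt = 0.0823 × 12.8 = 1.05344 m and 2√(Dt) = 2√(0.0575 × 12.8) = 1.716 m.
Argument (x−vt)/(2√(Dt)) = (2.79 − 1.05344)/1.716 = 1.012; ½·erfc(1.012) = 0.07619.
C = 242 × 0.07619 = 18.4 mg/L.

18.4 mg/L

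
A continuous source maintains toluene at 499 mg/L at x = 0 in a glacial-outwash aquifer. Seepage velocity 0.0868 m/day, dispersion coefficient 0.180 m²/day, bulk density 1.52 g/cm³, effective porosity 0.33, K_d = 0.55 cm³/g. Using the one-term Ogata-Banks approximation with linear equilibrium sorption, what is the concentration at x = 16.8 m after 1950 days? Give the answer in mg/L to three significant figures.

Retardation factor R = 1 + ρ_b·K_d/n = 1 + 1.52 × 0.55/0.33 = 3.533.
Sorption retards both mechanisms: v_R = v/R = 0.02457 m/day, D_R = D/R = 0.05095 m²/day.
v_R·t = 0.02457 × 1950 = 47.9115 m; 2√(D_R t) = 19.94 m; argument = (16.8 − 47.9115)/19.94 = -1.560.
C = C₀ × ½·erfc(-1.560) = 499 × 0.9863 = 492 mg/L.

492 mg/L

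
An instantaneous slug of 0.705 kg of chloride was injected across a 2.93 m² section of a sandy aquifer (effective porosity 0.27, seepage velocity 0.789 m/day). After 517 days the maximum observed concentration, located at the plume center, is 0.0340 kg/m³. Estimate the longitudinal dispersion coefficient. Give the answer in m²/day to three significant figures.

At the plume center C_max = M/(n_e·A·√(4πDt)), so D = M²/(4πt·(n_e·A·C_max)²).
n_e·A·C_max = 0.27 × 2.93 × 0.0340 = 0.02690 kg/m.
D = 0.705²/(4π × 517 × 0.02690²) = 0.106 m²/day.

0.106 m²/day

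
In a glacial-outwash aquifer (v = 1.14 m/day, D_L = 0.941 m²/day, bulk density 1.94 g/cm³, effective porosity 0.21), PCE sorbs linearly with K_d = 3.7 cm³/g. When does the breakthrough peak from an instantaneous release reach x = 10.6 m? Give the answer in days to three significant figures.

Retardation factor R = 1 + ρ_b·K_d/n = 1 + 1.94 × 3.7/0.21 = 35.18.
Sorption retards both mechanisms: v_R = v/R = 0.03240 m/day, D_R = D/R = 0.02675 m²/day.
Peak time from v_R²t² + 2D_R t − x² = 0: t = (√(D_R² + v_R²x²) − D_R)/v_R².
√(D_R² + v_R²x²) = √(0.02675² + 0.03240² × 10.6²) = 0.3445; v_R² = 0.001050.
t = (0.3445 − 0.02675)/0.001050 = 303 days.

303 days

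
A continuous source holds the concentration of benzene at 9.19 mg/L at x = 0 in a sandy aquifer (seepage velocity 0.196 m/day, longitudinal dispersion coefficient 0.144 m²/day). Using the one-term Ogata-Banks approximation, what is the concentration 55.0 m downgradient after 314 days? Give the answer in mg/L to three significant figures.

6.93 mg/L

For a continuous step input, C/C₀ ≈ ½·erfc((x−vt)/(2√(Dt))).
vt = 0.196 × 314 = 61.544 m and 2√(Dt) = 2√(0.144 × 314) = 13.45 m.
Argument (x−vt)/(2√(Dt)) = (55.0 − 61.544)/13.45 = -0.4865; ½·erfc(-0.4865) = 0.7543.
C = 9.19 × 0.7543 = 6.93 mg/L.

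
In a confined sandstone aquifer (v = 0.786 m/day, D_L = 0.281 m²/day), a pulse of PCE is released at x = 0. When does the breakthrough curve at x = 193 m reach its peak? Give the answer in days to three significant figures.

245 days

For the 1D instantaneous-source solution, setting ∂C/∂t = 0 at fixed x gives v²t² + 2Dt − x² = 0, so t = (√(D² + v²x²) − D)/v².
√(D² + v²x²) = √(0.281² + 0.786² × 193²) = 151.7; v² = 0.617796.
t = (151.7 − 0.281)/0.617796 = 245 days (vs. the pure-advection estimate x/v = 246 d).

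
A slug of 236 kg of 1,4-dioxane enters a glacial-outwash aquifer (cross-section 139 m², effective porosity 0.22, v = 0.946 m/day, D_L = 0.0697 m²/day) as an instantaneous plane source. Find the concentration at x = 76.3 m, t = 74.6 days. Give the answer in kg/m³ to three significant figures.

0.197 kg/m³

For an instantaneous plane source, C(x,t) = M/(n_e·A·√(4πDt)) · exp(−(x−vt)²/(4Dt)), with n_e·A the pore (flow) area.
Plume center vt = 0.946 × 74.6 = 70.5716 m, so the well at 76.3 m is 5.7284 m downgradient of the peak.
√(4πDt) = 8.083 m, giving peak height M/(n_e·A·√(4πDt)) = 236/(0.22 × 139 × 8.083) = 0.9548 kg/m³.
(x−vt)²/(4Dt) = (5.7284)²/(4 × 0.0697 × 74.6) = 1.578; exp(−1.578) = 0.2064.
C = 0.9548 × 0.2064 = 0.197 kg/m³.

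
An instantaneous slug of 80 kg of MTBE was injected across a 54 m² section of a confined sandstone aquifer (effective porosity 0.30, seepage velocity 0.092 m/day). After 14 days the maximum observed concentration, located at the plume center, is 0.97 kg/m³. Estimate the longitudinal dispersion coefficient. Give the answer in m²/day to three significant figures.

At the plume center C_max = M/(n_e·A·√(4πDt)), so D = M²/(4πt·(n_e·A·C_max)²).
n_e·A·C_max = 0.30 × 54 × 0.97 = 15.71 kg/m.
D = 80²/(4π × 14 × 15.71²) = 0.147 m²/day.

0.147 m²/day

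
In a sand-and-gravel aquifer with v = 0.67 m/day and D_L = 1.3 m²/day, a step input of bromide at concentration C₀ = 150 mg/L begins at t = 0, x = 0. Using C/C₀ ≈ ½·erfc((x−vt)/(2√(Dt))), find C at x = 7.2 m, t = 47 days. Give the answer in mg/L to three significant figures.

For a continuous step input, C/C₀ ≈ ½·erfc((x−vt)/(2√(Dt))).
vt = 0.67 × 47 = 31.49 m and 2√(Dt) = 2√(1.3 × 47) = 15.63 m.
Argument (x−vt)/(2√(Dt)) = (7.2 − 31.49)/15.63 = -1.554; ½·erfc(-1.554) = 0.9860.
C = 150 × 0.9860 = 148 mg/L.

148 mg/L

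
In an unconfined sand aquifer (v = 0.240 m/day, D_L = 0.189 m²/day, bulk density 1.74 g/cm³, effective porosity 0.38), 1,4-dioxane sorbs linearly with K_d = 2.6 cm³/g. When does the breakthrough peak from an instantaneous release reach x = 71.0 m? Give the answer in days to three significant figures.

Retardation factor R = 1 + ρ_b·K_d/n = 1 + 1.74 × 2.6/0.38 = 12.91.
Sorption retards both mechanisms: v_R = v/R = 0.01859 m/day, D_R = D/R = 0.01464 m²/day.
Peak time from v_R²t² + 2D_R t − x² = 0: t = (√(D_R² + v_R²x²) − D_R)/v_R².
√(D_R² + v_R²x²) = √(0.01464² + 0.01859² × 71.0²) = 1.320; v_R² = 0.0003456.
t = (1.320 − 0.01464)/0.0003456 = 3780 days.

3780 days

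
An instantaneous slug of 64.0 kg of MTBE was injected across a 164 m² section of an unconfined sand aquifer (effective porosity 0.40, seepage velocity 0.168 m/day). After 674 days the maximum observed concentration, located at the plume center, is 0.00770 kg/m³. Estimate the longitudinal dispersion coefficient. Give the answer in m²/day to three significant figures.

At the plume center C_max = M/(n_e·A·√(4πDt)), so D = M²/(4πt·(n_e·A·C_max)²).
n_e·A·C_max = 0.40 × 164 × 0.00770 = 0.5051 kg/m.
D = 64.0²/(4π × 674 × 0.5051²) = 1.90 m²/day.

1.90 m²/day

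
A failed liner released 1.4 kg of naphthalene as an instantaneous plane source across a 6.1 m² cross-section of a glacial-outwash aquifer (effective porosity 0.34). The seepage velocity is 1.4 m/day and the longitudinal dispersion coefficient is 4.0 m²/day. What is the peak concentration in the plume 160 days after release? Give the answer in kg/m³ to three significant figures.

The peak of an instantaneous 1D plume sits at x = vt; there the Gaussian factor is 1 and C_max = M/(n_e·A·√(4πDt)), where n_e·A is the pore area the mass is dissolved in.
√(4πDt) = √(4π × 4.0 × 160) = 89.68 m, so C_max = 1.4/(0.34 × 6.1 × 89.68) = 0.00753 kg/m³.

0.00753 kg/m³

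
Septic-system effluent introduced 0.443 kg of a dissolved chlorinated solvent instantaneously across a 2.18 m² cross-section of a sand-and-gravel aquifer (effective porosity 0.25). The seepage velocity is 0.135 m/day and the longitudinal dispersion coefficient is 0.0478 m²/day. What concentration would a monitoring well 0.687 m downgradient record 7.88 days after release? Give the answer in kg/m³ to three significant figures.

For an instantaneous plane source, C(x,t) = M/(n_e·A·√(4πDt)) · exp(−(x−vt)²/(4Dt)), with n_e·A the pore (flow) area.
Plume center vt = 0.135 × 7.88 = 1.0638 m, so the well at 0.687 m is 0.3768 m upgradient of the peak.
√(4πDt) = 2.176 m, giving peak height M/(n_e·A·√(4πDt)) = 0.443/(0.25 × 2.18 × 2.176) = 0.3735 kg/m³.
(x−vt)²/(4Dt) = (-0.3768)²/(4 × 0.0478 × 7.88) = 0.09423; exp(−0.09423) = 0.9101.
C = 0.3735 × 0.9101 = 0.340 kg/m³.

0.340 kg/m³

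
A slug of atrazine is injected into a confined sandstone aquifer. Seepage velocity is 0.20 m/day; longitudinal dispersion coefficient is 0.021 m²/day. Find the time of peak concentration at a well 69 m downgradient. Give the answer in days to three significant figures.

For the 1D instantaneous-source solution, setting ∂C/∂t = 0 at fixed x gives v²t² + 2Dt − x² = 0, so t = (√(D² + v²x²) − D)/v².
√(D² + v²x²) = √(0.021² + 0.20² × 69²) = 13.80; v² = 0.04.
t = (13.80 − 0.021)/0.04 = 344 days (vs. the pure-advection estimate x/v = 345 d).

344 days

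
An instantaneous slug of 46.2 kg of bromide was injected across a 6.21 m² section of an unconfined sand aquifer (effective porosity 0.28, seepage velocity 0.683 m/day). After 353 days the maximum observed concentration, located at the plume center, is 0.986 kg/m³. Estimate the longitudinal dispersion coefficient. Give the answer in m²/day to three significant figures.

0.164 m²/day

At the plume center C_max = M/(n_e·A·√(4πDt)), so D = M²/(4πt·(n_e·A·C_max)²).
n_e·A·C_max = 0.28 × 6.21 × 0.986 = 1.714 kg/m.
D = 46.2²/(4π × 353 × 1.714²) = 0.164 m²/day.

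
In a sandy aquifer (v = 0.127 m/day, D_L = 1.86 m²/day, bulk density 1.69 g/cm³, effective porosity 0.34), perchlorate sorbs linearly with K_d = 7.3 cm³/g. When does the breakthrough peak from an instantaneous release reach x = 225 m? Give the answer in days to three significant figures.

61900 days

Retardation factor R = 1 + ρ_b·K_d/n = 1 + 1.69 × 7.3/0.34 = 37.29.
Sorption retards both mechanisms: v_R = v/R = 0.003406 m/day, D_R = D/R = 0.04988 m²/day.
Peak time from v_R²t² + 2D_R t − x² = 0: t = (√(D_R² + v_R²x²) − D_R)/v_R².
√(D_R² + v_R²x²) = √(0.04988² + 0.003406² × 225²) = 0.7680; v_R² = 1.160e-05.
t = (0.7680 − 0.04988)/1.160e-05 = 61900 days.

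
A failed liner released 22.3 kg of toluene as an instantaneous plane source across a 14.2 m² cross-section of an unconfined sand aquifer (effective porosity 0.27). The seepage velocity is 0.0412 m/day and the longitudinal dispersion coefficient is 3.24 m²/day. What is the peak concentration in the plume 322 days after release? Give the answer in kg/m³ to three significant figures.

The peak of an instantaneous 1D plume sits at x = vt; there the Gaussian factor is 1 and C_max = M/(n_e·A·√(4πDt)), where n_e·A is the pore area the mass is dissolved in.
√(4πDt) = √(4π × 3.24 × 322) = 114.5 m, so C_max = 22.3/(0.27 × 14.2 × 114.5) = 0.0508 kg/m³.

0.0508 kg/m³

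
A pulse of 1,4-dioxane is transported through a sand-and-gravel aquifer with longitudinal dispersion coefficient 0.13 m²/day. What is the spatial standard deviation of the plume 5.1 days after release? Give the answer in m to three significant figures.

Dispersive spreading gives a Gaussian with σ² = 2Dt; advection only shifts the center.
σ = √(2 × 0.13 × 5.1) = 1.15 m.

1.15 m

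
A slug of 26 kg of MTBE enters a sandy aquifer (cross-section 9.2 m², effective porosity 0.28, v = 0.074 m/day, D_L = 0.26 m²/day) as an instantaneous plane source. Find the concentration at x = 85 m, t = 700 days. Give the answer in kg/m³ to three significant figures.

For an instantaneous plane source, C(x,t) = M/(n_e·A·√(4πDt)) · exp(−(x−vt)²/(4Dt)), with n_e·A the pore (flow) area.
Plume center vt = 0.074 × 700 = 51.8 m, so the well at 85 m is 33.2 m downgradient of the peak.
√(4πDt) = 47.82 m, giving peak height M/(n_e·A·√(4πDt)) = 26/(0.28 × 9.2 × 47.82) = 0.2111 kg/m³.
(x−vt)²/(4Dt) = (33.2)²/(4 × 0.26 × 700) = 1.514; exp(−1.514) = 0.2200.
C = 0.2111 × 0.2200 = 0.0464 kg/m³.

0.0464 kg/m³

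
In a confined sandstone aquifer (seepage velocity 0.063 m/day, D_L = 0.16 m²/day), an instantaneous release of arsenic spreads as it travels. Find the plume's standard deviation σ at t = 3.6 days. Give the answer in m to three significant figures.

1.07 m

Dispersive spreading gives a Gaussian with σ² = 2Dt; advection only shifts the center.
σ = √(2 × 0.16 × 3.6) = 1.07 m.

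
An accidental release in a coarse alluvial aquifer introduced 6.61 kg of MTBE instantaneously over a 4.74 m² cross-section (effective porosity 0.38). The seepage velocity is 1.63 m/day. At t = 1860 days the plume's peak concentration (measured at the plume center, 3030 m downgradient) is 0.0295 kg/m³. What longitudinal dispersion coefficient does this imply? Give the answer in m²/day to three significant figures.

At the plume center C_max = M/(n_e·A·√(4πDt)), so D = M²/(4πt·(n_e·A·C_max)²).
n_e·A·C_max = 0.38 × 4.74 × 0.0295 = 0.05314 kg/m.
D = 6.61²/(4π × 1860 × 0.05314²) = 0.662 m²/day.

0.662 m²/day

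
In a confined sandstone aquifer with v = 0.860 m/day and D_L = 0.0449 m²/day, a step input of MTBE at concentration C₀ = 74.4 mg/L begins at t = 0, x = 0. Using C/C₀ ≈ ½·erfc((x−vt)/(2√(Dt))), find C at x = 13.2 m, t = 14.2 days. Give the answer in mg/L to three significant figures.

14.2 mg/L

For a continuous step input, C/C₀ ≈ ½·erfc((x−vt)/(2√(Dt))).
vt = 0.860 × 14.2 = 12.212 m and 2√(Dt) = 2√(0.0449 × 14.2) = 1.597 m.
Argument (x−vt)/(2√(Dt)) = (13.2 − 12.212)/1.597 = 0.6187; ½·erfc(0.6187) = 0.1908.
C = 74.4 × 0.1908 = 14.2 mg/L.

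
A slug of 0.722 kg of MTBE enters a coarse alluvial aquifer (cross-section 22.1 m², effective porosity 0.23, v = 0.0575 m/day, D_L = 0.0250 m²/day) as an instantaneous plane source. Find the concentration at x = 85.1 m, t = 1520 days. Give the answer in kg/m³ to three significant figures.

0.00628 kg/m³

For an instantaneous plane source, C(x,t) = M/(n_e·A·√(4πDt)) · exp(−(x−vt)²/(4Dt)), with n_e·A the pore (flow) area.
Plume center vt = 0.0575 × 1520 = 87.4 m, so the well at 85.1 m is 2.3 m upgradient of the peak.
√(4πDt) = 21.85 m, giving peak height M/(n_e·A·√(4πDt)) = 0.722/(0.23 × 22.1 × 21.85) = 0.006501 kg/m³.
(x−vt)²/(4Dt) = (-2.3)²/(4 × 0.0250 × 1520) = 0.03480; exp(−0.03480) = 0.9658.
C = 0.006501 × 0.9658 = 0.00628 kg/m³.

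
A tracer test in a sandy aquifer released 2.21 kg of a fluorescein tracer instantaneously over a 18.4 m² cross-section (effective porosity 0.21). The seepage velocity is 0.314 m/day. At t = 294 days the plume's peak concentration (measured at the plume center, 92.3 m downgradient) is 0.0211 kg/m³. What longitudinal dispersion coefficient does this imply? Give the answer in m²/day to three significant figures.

0.199 m²/day

At the plume center C_max = M/(n_e·A·√(4πDt)), so D = M²/(4πt·(n_e·A·C_max)²).
n_e·A·C_max = 0.21 × 18.4 × 0.0211 = 0.08153 kg/m.
D = 2.21²/(4π × 294 × 0.08153²) = 0.199 m²/day.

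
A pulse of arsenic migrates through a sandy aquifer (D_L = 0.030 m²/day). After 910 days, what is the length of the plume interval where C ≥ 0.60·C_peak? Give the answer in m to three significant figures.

14.9 m

The plume is Gaussian with σ = √(2Dt) = √(2 × 0.030 × 910) = 7.389 m.
C/C_peak = exp(−Δx²/(2σ²)) = 0.60 ⇒ Δx = σ·√(−2 ln 0.60) = 7.389 × 1.011 = 7.470 m.
Width = 2Δx = 14.9 m.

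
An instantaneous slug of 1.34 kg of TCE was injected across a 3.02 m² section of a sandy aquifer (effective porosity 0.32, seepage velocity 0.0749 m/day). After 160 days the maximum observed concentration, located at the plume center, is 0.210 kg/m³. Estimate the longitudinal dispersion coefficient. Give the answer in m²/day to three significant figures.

At the plume center C_max = M/(n_e·A·√(4πDt)), so D = M²/(4πt·(n_e·A·C_max)²).
n_e·A·C_max = 0.32 × 3.02 × 0.210 = 0.2029 kg/m.
D = 1.34²/(4π × 160 × 0.2029²) = 0.0217 m²/day.

0.0217 m²/day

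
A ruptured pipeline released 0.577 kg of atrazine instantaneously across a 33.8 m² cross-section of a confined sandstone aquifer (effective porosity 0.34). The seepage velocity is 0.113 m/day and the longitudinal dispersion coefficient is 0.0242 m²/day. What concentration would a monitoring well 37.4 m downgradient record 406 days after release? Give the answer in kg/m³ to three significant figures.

For an instantaneous plane source, C(x,t) = M/(n_e·A·√(4πDt)) · exp(−(x−vt)²/(4Dt)), with n_e·A the pore (flow) area.
Plume center vt = 0.113 × 406 = 45.878 m, so the well at 37.4 m is 8.478 m upgradient of the peak.
√(4πDt) = 11.11 m, giving peak height M/(n_e·A·√(4πDt)) = 0.577/(0.34 × 33.8 × 11.11) = 0.004519 kg/m³.
(x−vt)²/(4Dt) = (-8.478)²/(4 × 0.0242 × 406) = 1.829; exp(−1.829) = 0.1606.
C = 0.004519 × 0.1606 = 0.000726 kg/m³.

0.000726 kg/m³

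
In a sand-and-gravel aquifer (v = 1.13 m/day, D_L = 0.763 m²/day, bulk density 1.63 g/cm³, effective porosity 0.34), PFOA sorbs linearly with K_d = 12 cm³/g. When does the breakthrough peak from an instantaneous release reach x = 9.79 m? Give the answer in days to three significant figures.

473 days

Retardation factor R = 1 + ρ_b·K_d/n = 1 + 1.63 × 12/0.34 = 58.53.
Sorption retards both mechanisms: v_R = v/R = 0.01931 m/day, D_R = D/R = 0.01304 m²/day.
Peak time from v_R²t² + 2D_R t − x² = 0: t = (√(D_R² + v_R²x²) − D_R)/v_R².
√(D_R² + v_R²x²) = √(0.01304² + 0.01931² × 9.79²) = 0.1895; v_R² = 0.0003729.
t = (0.1895 − 0.01304)/0.0003729 = 473 days.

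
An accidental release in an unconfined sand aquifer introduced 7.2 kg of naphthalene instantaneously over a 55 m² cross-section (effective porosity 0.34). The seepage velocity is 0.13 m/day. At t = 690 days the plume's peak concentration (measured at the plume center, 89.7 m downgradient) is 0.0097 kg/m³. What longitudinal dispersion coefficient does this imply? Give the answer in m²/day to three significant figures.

0.182 m²/day

At the plume center C_max = M/(n_e·A·√(4πDt)), so D = M²/(4πt·(n_e·A·C_max)²).
n_e·A·C_max = 0.34 × 55 × 0.0097 = 0.1814 kg/m.
D = 7.2²/(4π × 690 × 0.1814²) = 0.182 m²/day.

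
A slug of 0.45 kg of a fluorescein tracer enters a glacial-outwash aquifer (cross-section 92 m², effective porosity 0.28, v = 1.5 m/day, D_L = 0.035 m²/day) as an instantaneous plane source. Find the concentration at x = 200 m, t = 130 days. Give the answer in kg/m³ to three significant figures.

0.000585 kg/m³

For an instantaneous plane source, C(x,t) = M/(n_e·A·√(4πDt)) · exp(−(x−vt)²/(4Dt)), with n_e·A the pore (flow) area.
Plume center vt = 1.5 × 130 = 195 m, so the well at 200 m is 5 m downgradient of the peak.
√(4πDt) = 7.562 m, giving peak height M/(n_e·A·√(4πDt)) = 0.45/(0.28 × 92 × 7.562) = 0.002310 kg/m³.
(x−vt)²/(4Dt) = (5)²/(4 × 0.035 × 130) = 1.374; exp(−1.374) = 0.2531.
C = 0.002310 × 0.2531 = 0.000585 kg/m³.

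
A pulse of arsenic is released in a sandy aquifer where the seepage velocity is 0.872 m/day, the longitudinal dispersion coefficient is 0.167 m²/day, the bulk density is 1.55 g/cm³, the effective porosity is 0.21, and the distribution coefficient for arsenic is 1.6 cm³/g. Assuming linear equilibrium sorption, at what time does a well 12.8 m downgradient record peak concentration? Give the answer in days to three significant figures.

Retardation factor R = 1 + ρ_b·K_d/n = 1 + 1.55 × 1.6/0.21 = 12.81.
Sorption retards both mechanisms: v_R = v/R = 0.06807 m/day, D_R = D/R = 0.01304 m²/day.
Peak time from v_R²t² + 2D_R t − x² = 0: t = (√(D_R² + v_R²x²) − D_R)/v_R².
√(D_R² + v_R²x²) = √(0.01304² + 0.06807² × 12.8²) = 0.8714; v_R² = 0.004634.
t = (0.8714 − 0.01304)/0.004634 = 185 days.

185 days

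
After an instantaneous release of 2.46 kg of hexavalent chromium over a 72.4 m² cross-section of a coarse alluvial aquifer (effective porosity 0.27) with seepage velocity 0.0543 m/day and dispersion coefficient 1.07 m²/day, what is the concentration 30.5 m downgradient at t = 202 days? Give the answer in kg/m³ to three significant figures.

0.00155 kg/m³

For an instantaneous plane source, C(x,t) = M/(n_e·A·√(4πDt)) · exp(−(x−vt)²/(4Dt)), with n_e·A the pore (flow) area.
Plume center vt = 0.0543 × 202 = 10.9686 m, so the well at 30.5 m is 19.5314 m downgradient of the peak.
√(4πDt) = 52.12 m, giving peak height M/(n_e·A·√(4πDt)) = 2.46/(0.27 × 72.4 × 52.12) = 0.002415 kg/m³.
(x−vt)²/(4Dt) = (19.5314)²/(4 × 1.07 × 202) = 0.4412; exp(−0.4412) = 0.6433.
C = 0.002415 × 0.6433 = 0.00155 kg/m³.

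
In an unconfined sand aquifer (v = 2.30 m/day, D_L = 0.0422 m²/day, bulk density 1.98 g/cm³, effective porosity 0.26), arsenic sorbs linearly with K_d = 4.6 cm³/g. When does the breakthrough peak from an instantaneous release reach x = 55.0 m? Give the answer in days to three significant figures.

Retardation factor R = 1 + ρ_b·K_d/n = 1 + 1.98 × 4.6/0.26 = 36.03.
Sorption retards both mechanisms: v_R = v/R = 0.06384 m/day, D_R = D/R = 0.001171 m²/day.
Peak time from v_R²t² + 2D_R t − x² = 0: t = (√(D_R² + v_R²x²) − D_R)/v_R².
√(D_R² + v_R²x²) = √(0.001171² + 0.06384² × 55.0²) = 3.511; v_R² = 0.004076.
t = (3.511 − 0.001171)/0.004076 = 861 days.

861 days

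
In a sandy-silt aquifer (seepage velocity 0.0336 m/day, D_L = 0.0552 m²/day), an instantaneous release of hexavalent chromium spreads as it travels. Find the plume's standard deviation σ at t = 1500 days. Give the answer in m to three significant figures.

12.9 m

Dispersive spreading gives a Gaussian with σ² = 2Dt; advection only shifts the center.
σ = √(2 × 0.0552 × 1500) = 12.9 m.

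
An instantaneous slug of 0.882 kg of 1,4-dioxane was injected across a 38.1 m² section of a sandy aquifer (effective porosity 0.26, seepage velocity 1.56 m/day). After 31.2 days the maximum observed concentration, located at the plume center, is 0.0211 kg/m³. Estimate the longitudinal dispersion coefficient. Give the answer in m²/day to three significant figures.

At the plume center C_max = M/(n_e·A·√(4πDt)), so D = M²/(4πt·(n_e·A·C_max)²).
n_e·A·C_max = 0.26 × 38.1 × 0.0211 = 0.2090 kg/m.
D = 0.882²/(4π × 31.2 × 0.2090²) = 0.0454 m²/day.

0.0454 m²/day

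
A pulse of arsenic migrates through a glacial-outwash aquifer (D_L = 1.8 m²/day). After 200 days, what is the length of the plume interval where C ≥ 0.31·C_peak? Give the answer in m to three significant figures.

82.1 m

The plume is Gaussian with σ = √(2Dt) = √(2 × 1.8 × 200) = 26.83 m.
C/C_peak = exp(−Δx²/(2σ²)) = 0.31 ⇒ Δx = σ·√(−2 ln 0.31) = 26.83 × 1.530 = 41.05 m.
Width = 2Δx = 82.1 m.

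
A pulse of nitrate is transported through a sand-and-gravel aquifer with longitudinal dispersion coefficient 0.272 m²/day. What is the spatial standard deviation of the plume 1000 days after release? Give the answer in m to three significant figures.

23.3 m

Dispersive spreading gives a Gaussian with σ² = 2Dt; advection only shifts the center.
σ = √(2 × 0.272 × 1000) = 23.3 m.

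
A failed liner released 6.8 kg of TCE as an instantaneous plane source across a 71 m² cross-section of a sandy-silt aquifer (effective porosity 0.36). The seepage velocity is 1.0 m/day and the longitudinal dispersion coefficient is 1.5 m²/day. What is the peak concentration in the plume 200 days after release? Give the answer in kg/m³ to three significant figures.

0.00433 kg/m³

The peak of an instantaneous 1D plume sits at x = vt; there the Gaussian factor is 1 and C_max = M/(n_e·A·√(4πDt)), where n_e·A is the pore area the mass is dissolved in.
√(4πDt) = √(4π × 1.5 × 200) = 61.40 m, so C_max = 6.8/(0.36 × 71 × 61.40) = 0.00433 kg/m³.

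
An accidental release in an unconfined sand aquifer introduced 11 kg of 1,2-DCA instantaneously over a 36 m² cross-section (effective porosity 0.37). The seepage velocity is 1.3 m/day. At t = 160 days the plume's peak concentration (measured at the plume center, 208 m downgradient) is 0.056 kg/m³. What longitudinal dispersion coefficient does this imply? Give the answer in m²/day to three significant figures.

At the plume center C_max = M/(n_e·A·√(4πDt)), so D = M²/(4πt·(n_e·A·C_max)²).
n_e·A·C_max = 0.37 × 36 × 0.056 = 0.7459 kg/m.
D = 11²/(4π × 160 × 0.7459²) = 0.108 m²/day.

0.108 m²/day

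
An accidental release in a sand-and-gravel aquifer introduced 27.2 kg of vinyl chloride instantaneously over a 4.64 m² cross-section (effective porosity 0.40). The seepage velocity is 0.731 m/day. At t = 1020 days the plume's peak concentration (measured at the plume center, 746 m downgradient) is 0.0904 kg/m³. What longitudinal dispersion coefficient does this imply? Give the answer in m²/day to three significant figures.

2.05 m²/day

At the plume center C_max = M/(n_e·A·√(4πDt)), so D = M²/(4πt·(n_e·A·C_max)²).
n_e·A·C_max = 0.40 × 4.64 × 0.0904 = 0.1678 kg/m.
D = 27.2²/(4π × 1020 × 0.1678²) = 2.05 m²/day.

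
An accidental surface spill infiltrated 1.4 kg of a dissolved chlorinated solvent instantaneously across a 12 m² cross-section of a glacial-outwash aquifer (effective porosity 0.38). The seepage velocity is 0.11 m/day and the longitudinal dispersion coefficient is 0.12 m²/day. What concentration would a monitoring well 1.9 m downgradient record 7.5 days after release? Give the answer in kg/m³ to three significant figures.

For an instantaneous plane source, C(x,t) = M/(n_e·A·√(4πDt)) · exp(−(x−vt)²/(4Dt)), with n_e·A the pore (flow) area.
Plume center vt = 0.11 × 7.5 = 0.825 m, so the well at 1.9 m is 1.075 m downgradient of the peak.
√(4πDt) = 3.363 m, giving peak height M/(n_e·A·√(4πDt)) = 1.4/(0.38 × 12 × 3.363) = 0.09129 kg/m³.
(x−vt)²/(4Dt) = (1.075)²/(4 × 0.12 × 7.5) = 0.3210; exp(−0.3210) = 0.7254.
C = 0.09129 × 0.7254 = 0.0662 kg/m³.

0.0662 kg/m³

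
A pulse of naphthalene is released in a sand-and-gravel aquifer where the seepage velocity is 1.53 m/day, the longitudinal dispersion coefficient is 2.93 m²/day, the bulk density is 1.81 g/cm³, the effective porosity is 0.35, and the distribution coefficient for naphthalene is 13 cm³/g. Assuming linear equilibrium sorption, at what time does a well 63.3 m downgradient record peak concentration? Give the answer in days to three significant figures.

Retardation factor R = 1 + ρ_b·K_d/n = 1 + 1.81 × 13/0.35 = 68.23.
Sorption retards both mechanisms: v_R = v/R = 0.02242 m/day, D_R = D/R = 0.04294 m²/day.
Peak time from v_R²t² + 2D_R t − x² = 0: t = (√(D_R² + v_R²x²) − D_R)/v_R².
√(D_R² + v_R²x²) = √(0.04294² + 0.02242² × 63.3²) = 1.420; v_R² = 0.0005027.
t = (1.420 − 0.04294)/0.0005027 = 2740 days.

2740 days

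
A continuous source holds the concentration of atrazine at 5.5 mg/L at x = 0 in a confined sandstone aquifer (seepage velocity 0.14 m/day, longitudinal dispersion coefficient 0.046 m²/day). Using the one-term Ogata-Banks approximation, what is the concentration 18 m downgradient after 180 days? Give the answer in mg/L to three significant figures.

5.29 mg/L

For a continuous step input, C/C₀ ≈ ½·erfc((x−vt)/(2√(Dt))).
vt = 0.14 × 180 = 25.2 m and 2√(Dt) = 2√(0.046 × 180) = 5.755 m.
Argument (x−vt)/(2√(Dt)) = (18 − 25.2)/5.755 = -1.251; ½·erfc(-1.251) = 0.9616.
C = 5.5 × 0.9616 = 5.29 mg/L.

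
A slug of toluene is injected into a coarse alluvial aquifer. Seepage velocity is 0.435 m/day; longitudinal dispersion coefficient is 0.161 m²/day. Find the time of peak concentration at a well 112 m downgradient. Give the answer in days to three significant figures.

257 days

For the 1D instantaneous-source solution, setting ∂C/∂t = 0 at fixed x gives v²t² + 2Dt − x² = 0, so t = (√(D² + v²x²) − D)/v².
√(D² + v²x²) = √(0.161² + 0.435² × 112²) = 48.72; v² = 0.189225.
t = (48.72 − 0.161)/0.189225 = 257 days (vs. the pure-advection estimate x/v = 257 d).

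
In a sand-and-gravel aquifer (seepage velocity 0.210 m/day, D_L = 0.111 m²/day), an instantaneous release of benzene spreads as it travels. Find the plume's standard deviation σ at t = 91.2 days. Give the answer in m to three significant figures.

Dispersive spreading gives a Gaussian with σ² = 2Dt; advection only shifts the center.
σ = √(2 × 0.111 × 91.2) = 4.50 m.

4.50 m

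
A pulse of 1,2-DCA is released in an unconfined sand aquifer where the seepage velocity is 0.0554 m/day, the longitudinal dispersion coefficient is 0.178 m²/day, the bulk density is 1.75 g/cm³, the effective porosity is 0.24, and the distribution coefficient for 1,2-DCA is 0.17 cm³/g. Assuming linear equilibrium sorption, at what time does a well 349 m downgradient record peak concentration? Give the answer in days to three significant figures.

Retardation factor R = 1 + ρ_b·K_d/n = 1 + 1.75 × 0.17/0.24 = 2.240.
Sorption retards both mechanisms: v_R = v/R = 0.02473 m/day, D_R = D/R = 0.07946 m²/day.
Peak time from v_R²t² + 2D_R t − x² = 0: t = (√(D_R² + v_R²x²) − D_R)/v_R².
√(D_R² + v_R²x²) = √(0.07946² + 0.02473² × 349²) = 8.631; v_R² = 0.0006116.
t = (8.631 − 0.07946)/0.0006116 = 14000 days.

14000 days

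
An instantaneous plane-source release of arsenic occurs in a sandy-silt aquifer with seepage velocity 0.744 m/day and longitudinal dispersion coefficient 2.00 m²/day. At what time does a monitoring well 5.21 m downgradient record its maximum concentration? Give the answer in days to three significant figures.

4.27 days

For the 1D instantaneous-source solution, setting ∂C/∂t = 0 at fixed x gives v²t² + 2Dt − x² = 0, so t = (√(D² + v²x²) − D)/v².
√(D² + v²x²) = √(2.00² + 0.744² × 5.21²) = 4.362; v² = 0.553536.
t = (4.362 − 2.00)/0.553536 = 4.27 days (vs. the pure-advection estimate x/v = 7.00 d).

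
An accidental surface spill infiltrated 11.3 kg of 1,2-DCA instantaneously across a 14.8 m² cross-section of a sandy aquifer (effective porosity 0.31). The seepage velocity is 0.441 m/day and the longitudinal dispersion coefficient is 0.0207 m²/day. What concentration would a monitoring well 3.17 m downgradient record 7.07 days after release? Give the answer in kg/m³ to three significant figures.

1.81 kg/m³

For an instantaneous plane source, C(x,t) = M/(n_e·A·√(4πDt)) · exp(−(x−vt)²/(4Dt)), with n_e·A the pore (flow) area.
Plume center vt = 0.441 × 7.07 = 3.11787 m, so the well at 3.17 m is 0.05213 m downgradient of the peak.
√(4πDt) = 1.356 m, giving peak height M/(n_e·A·√(4πDt)) = 11.3/(0.31 × 14.8 × 1.356) = 1.816 kg/m³.
(x−vt)²/(4Dt) = (0.05213)²/(4 × 0.0207 × 7.07) = 0.004642; exp(−0.004642) = 0.9954.
C = 1.816 × 0.9954 = 1.81 kg/m³.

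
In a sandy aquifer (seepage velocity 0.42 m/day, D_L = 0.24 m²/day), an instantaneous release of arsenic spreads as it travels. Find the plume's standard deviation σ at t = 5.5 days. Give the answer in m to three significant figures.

1.62 m

Dispersive spreading gives a Gaussian with σ² = 2Dt; advection only shifts the center.
σ = √(2 × 0.24 × 5.5) = 1.62 m.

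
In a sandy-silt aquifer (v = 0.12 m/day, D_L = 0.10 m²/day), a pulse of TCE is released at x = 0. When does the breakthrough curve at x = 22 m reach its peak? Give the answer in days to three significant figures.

177 days

For the 1D instantaneous-source solution, setting ∂C/∂t = 0 at fixed x gives v²t² + 2Dt − x² = 0, so t = (√(D² + v²x²) − D)/v².
√(D² + v²x²) = √(0.10² + 0.12² × 22²) = 2.642; v² = 0.0144.
t = (2.642 − 0.10)/0.0144 = 177 days (vs. the pure-advection estimate x/v = 183 d).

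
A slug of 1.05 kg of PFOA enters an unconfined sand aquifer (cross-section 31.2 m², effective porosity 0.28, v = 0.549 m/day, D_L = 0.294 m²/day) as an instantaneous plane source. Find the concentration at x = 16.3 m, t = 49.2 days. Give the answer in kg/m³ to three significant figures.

For an instantaneous plane source, C(x,t) = M/(n_e·A·√(4πDt)) · exp(−(x−vt)²/(4Dt)), with n_e·A the pore (flow) area.
Plume center vt = 0.549 × 49.2 = 27.0108 m, so the well at 16.3 m is 10.7108 m upgradient of the peak.
√(4πDt) = 13.48 m, giving peak height M/(n_e·A·√(4πDt)) = 1.05/(0.28 × 31.2 × 13.48) = 0.008916 kg/m³.
(x−vt)²/(4Dt) = (-10.7108)²/(4 × 0.294 × 49.2) = 1.983; exp(−1.983) = 0.1377.
C = 0.008916 × 0.1377 = 0.00123 kg/m³.

0.00123 kg/m³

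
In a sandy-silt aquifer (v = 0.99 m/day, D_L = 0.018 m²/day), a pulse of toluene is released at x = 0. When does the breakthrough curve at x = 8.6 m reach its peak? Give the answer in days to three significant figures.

8.67 days

For the 1D instantaneous-source solution, setting ∂C/∂t = 0 at fixed x gives v²t² + 2Dt − x² = 0, so t = (√(D² + v²x²) − D)/v².
√(D² + v²x²) = √(0.018² + 0.99² × 8.6²) = 8.514; v² = 0.9801.
t = (8.514 − 0.018)/0.9801 = 8.67 days (vs. the pure-advection estimate x/v = 8.69 d).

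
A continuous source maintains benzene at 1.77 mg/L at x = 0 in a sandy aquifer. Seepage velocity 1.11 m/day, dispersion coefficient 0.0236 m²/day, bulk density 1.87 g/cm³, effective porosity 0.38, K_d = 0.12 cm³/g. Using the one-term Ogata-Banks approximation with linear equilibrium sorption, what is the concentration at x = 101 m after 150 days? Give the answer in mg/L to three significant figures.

Retardation factor R = 1 + ρ_b·K_d/n = 1 + 1.87 × 0.12/0.38 = 1.591.
Sorption retards both mechanisms: v_R = v/R = 0.6977 m/day, D_R = D/R = 0.01483 m²/day.
v_R·t = 0.6977 × 150 = 104.655 m; 2√(D_R t) = 2.983 m; argument = (101 − 104.655)/2.983 = -1.225.
C = C₀ × ½·erfc(-1.225) = 1.77 × 0.9584 = 1.70 mg/L.

1.70 mg/L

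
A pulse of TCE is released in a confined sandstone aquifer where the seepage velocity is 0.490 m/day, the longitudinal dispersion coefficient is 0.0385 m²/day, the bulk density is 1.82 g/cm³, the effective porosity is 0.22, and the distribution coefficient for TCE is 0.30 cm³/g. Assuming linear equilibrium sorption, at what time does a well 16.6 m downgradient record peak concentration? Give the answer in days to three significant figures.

117 days

Retardation factor R = 1 + ρ_b·K_d/n = 1 + 1.82 × 0.30/0.22 = 3.482.
Sorption retards both mechanisms: v_R = v/R = 0.1407 m/day, D_R = D/R = 0.01106 m²/day.
Peak time from v_R²t² + 2D_R t − x² = 0: t = (√(D_R² + v_R²x²) − D_R)/v_R².
√(D_R² + v_R²x²) = √(0.01106² + 0.1407² × 16.6²) = 2.336; v_R² = 0.01980.
t = (2.336 − 0.01106)/0.01980 = 117 days.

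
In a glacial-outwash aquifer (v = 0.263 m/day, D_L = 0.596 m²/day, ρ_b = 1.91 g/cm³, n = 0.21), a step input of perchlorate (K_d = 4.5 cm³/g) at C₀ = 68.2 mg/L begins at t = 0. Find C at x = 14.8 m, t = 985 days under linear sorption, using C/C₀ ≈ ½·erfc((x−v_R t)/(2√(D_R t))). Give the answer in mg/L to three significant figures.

3.52 mg/L

Retardation factor R = 1 + ρ_b·K_d/n = 1 + 1.91 × 4.5/0.21 = 41.93.
Sorption retards both mechanisms: v_R = v/R = 0.006272 m/day, D_R = D/R = 0.01421 m²/day.
v_R·t = 0.006272 × 985 = 6.17792 m; 2√(D_R t) = 7.482 m; argument = (14.8 − 6.17792)/7.482 = 1.152.
C = C₀ × ½·erfc(1.152) = 68.2 × 0.05164 = 3.52 mg/L.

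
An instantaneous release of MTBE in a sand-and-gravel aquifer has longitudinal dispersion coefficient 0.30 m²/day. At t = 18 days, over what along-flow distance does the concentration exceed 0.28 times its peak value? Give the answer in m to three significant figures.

10.5 m

The plume is Gaussian with σ = √(2Dt) = √(2 × 0.30 × 18) = 3.286 m.
C/C_peak = exp(−Δx²/(2σ²)) = 0.28 ⇒ Δx = σ·√(−2 ln 0.28) = 3.286 × 1.596 = 5.244 m.
Width = 2Δx = 10.5 m.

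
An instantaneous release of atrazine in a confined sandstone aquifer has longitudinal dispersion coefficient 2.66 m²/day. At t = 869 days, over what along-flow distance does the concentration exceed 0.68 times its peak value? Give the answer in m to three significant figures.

The plume is Gaussian with σ = √(2Dt) = √(2 × 2.66 × 869) = 67.99 m.
C/C_peak = exp(−Δx²/(2σ²)) = 0.68 ⇒ Δx = σ·√(−2 ln 0.68) = 67.99 × 0.8783 = 59.72 m.
Width = 2Δx = 119 m.

119 m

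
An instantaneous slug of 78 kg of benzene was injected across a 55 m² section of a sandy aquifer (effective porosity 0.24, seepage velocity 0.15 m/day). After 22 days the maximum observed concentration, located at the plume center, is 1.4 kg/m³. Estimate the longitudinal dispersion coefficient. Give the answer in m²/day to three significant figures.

0.0644 m²/day

At the plume center C_max = M/(n_e·A·√(4πDt)), so D = M²/(4πt·(n_e·A·C_max)²).
n_e·A·C_max = 0.24 × 55 × 1.4 = 18.48 kg/m.
D = 78²/(4π × 22 × 18.48²) = 0.0644 m²/day.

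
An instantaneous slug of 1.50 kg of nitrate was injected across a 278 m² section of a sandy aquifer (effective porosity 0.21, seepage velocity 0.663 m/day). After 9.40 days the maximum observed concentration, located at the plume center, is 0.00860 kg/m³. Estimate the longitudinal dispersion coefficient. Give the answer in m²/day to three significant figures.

0.0756 m²/day

At the plume center C_max = M/(n_e·A·√(4πDt)), so D = M²/(4πt·(n_e·A·C_max)²).
n_e·A·C_max = 0.21 × 278 × 0.00860 = 0.5021 kg/m.
D = 1.50²/(4π × 9.40 × 0.5021²) = 0.0756 m²/day.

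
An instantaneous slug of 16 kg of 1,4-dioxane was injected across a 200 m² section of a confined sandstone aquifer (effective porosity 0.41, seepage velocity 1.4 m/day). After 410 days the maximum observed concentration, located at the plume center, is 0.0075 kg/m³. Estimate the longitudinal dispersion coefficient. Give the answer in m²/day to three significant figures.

0.131 m²/day

At the plume center C_max = M/(n_e·A·√(4πDt)), so D = M²/(4πt·(n_e·A·C_max)²).
n_e·A·C_max = 0.41 × 200 × 0.0075 = 0.6150 kg/m.
D = 16²/(4π × 410 × 0.6150²) = 0.131 m²/day.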